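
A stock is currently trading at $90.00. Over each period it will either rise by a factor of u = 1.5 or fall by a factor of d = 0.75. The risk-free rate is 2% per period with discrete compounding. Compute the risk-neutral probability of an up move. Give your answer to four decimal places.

p = 0.3600

Risk-neutral probability p = (1 + 0.02 − 0.75)/(1.5 − 0.75) = 0.2700/0.7500 = 0.3600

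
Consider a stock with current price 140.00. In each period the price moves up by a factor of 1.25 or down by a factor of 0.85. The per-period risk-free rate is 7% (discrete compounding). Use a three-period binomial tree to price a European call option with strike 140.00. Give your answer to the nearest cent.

Risk-neutral probability p = (1 + 0.07 − 0.85)/(1.25 − 0.85) = 0.2200/0.4000 = 0.5500
Terminal stock prices: S_uuu = 273.4, S_uud = 185.9, S_udd = 126.4, S_ddd = 85.98
Terminal payoffs (S − K): max(133.4, 0) = 133.4, max(45.94, 0) = 45.94, max(-13.56, 0) = 0, max(-54.02, 0) = 0
Node uu (S = 218.8): V_uu = 1/1.07·[0.5500·133.4375 + 0.4500·45.9375] = 87.9089
Node ud (S = 148.8): V_ud = 1/1.07·[0.5500·45.9375 + 0.4500·0.0000] = 23.6127
Node dd (S = 101.1): V_dd = 1/1.07·[0.5500·0.0000 + 0.4500·0.0000] = 0.0000
Node u (S = 175): V_u = 1/1.07·[0.5500·87.9089 + 0.4500·23.6127] = 55.1174
Node d (S = 119): V_d = 1/1.07·[0.5500·23.6127 + 0.4500·0.0000] = 12.1374
Node 0 (S = 140): V_0 = 1/1.07·[0.5500·55.1174 + 0.4500·12.1374] = 33.4359

33.44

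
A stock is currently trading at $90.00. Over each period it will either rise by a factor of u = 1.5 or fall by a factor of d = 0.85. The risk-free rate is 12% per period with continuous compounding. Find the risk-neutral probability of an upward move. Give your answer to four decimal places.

p = 0.4269

Risk-neutral probability p = (e^0.12 − 0.85)/(1.5 − 0.85) = 0.2775/0.6500 = 0.4269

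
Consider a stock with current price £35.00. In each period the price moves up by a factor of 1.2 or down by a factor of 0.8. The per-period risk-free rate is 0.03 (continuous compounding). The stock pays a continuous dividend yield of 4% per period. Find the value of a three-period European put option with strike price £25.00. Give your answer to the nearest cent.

£0.94

Per-period risk-free factor R = e^0.03 = 1.0305; dividend-adjusted growth = e^(0.03−0.04) = 0.9900.
Risk-neutral probability p = (0.9900 − 0.8)/(1.2 − 0.8) = 0.1900/0.4000 = 0.4751
Terminal stock prices: S_uuu = 60.48, S_uud = 40.32, S_udd = 26.88, S_ddd = 17.92
Terminal payoffs (K − S): max(-35.48, 0) = 0, max(-15.32, 0) = 0, max(-1.88, 0) = 0, max(7.08, 0) = 7.08
Node uu (S = 50.4): V_uu = e^(−0.03)·[0.4751·0.0000 + 0.5249·0.0000] = 0.0000
Node ud (S = 33.6): V_ud = e^(−0.03)·[0.4751·0.0000 + 0.5249·0.0000] = 0.0000
Node dd (S = 22.4): V_dd = e^(−0.03)·[0.4751·0.0000 + 0.5249·7.0800] = 3.6063
Node u (S = 42): V_u = e^(−0.03)·[0.4751·0.0000 + 0.5249·0.0000] = 0.0000
Node d (S = 28): V_d = e^(−0.03)·[0.4751·0.0000 + 0.5249·3.6063] = 1.8369
Node 0 (S = 35): V_0 = e^(−0.03)·[0.4751·0.0000 + 0.5249·1.8369] = 0.9357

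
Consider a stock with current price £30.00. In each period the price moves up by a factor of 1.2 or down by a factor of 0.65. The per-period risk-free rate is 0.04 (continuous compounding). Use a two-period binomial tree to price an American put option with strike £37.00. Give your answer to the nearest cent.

£7.45

Risk-neutral probability p = (e^0.04 − 0.65)/(1.2 − 0.65) = 0.3908/0.5500 = 0.7106
Terminal stock prices: S_uu = 43.2, S_ud = 23.4, S_dd = 12.68
Terminal payoffs (K − S): max(-6.2, 0) = 0, max(13.6, 0) = 13.6, max(24.32, 0) = 24.32
Node u (S = 36): continuation = e^(−0.04)·[0.7106·0.0000 + 0.2894·13.6000] = 3.7820; exercise value = 1.0000 ≤ continuation, so V_u = 3.7820
Node d (S = 19.5): continuation = e^(−0.04)·[0.7106·13.6000 + 0.2894·24.3250] = 16.0492; exercise value = 17.5000 > continuation, so V_d = 17.5000 (exercise)
Node 0 (S = 30): continuation = e^(−0.04)·[0.7106·3.7820 + 0.2894·17.5000] = 7.4485; exercise value = 7.0000 ≤ continuation, so V_0 = 7.4485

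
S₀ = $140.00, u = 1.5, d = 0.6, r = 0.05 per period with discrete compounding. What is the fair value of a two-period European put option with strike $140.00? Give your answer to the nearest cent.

$26.67

Risk-neutral probability p = (1 + 0.05 − 0.6)/(1.5 − 0.6) = 0.4500/0.9000 = 0.5000
Terminal stock prices: S_uu = 315, S_ud = 126, S_dd = 50.4
Terminal payoffs (K − S): max(-175, 0) = 0, max(14, 0) = 14, max(89.6, 0) = 89.6
Node u (S = 210): V_u = 1/1.05·[0.5000·0.0000 + 0.5000·14.0000] = 6.6667
Node d (S = 84): V_d = 1/1.05·[0.5000·14.0000 + 0.5000·89.6000] = 49.3333
Node 0 (S = 140): V_0 = 1/1.05·[0.5000·6.6667 + 0.5000·49.3333] = 26.6667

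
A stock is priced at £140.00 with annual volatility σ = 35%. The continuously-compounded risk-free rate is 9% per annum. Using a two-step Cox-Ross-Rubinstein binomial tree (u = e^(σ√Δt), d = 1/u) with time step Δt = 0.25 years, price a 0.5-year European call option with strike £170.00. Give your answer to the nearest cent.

£7.44

CRR parameters: u = e^(σ√Δt) = e^(0.35·√0.25) = 1.1912, d = 1/u = 0.8395
Per-period rate: rΔt = 0.09·0.25 = 0.0225, so R = e^0.0225 = 1.0228
Risk-neutral probability p = (e^0.0225 − 0.8395)/(1.1912 − 0.8395) = 0.1833/0.3518 = 0.5210
Terminal stock prices: S_uu = 198.7, S_ud = 140, S_dd = 98.66
Terminal payoffs (S − K): max(28.67, 0) = 28.67, max(-30, 0) = 0, max(-71.34, 0) = 0
Node u (S = 166.8): V_u = e^(−0.0225)·[0.5210·28.6695 + 0.4790·0.0000] = 14.6057
Node d (S = 117.5): V_d = e^(−0.0225)·[0.5210·0.0000 + 0.4790·0.0000] = 0.0000
Node 0 (S = 140): V_0 = e^(−0.0225)·[0.5210·14.6057 + 0.4790·0.0000] = 7.4409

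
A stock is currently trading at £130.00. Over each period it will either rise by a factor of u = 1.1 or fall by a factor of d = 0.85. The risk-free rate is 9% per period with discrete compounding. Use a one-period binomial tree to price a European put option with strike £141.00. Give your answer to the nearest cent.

£1.12

Risk-neutral probability p = (1 + 0.09 − 0.85)/(1.1 − 0.85) = 0.2400/0.2500 = 0.9600
Terminal stock prices: S_u = 143, S_d = 110.5
Terminal payoffs (K − S): max(-2, 0) = 0, max(30.5, 0) = 30.5
Node 0 (S = 130): V_0 = 1/1.09·[0.9600·0.0000 + 0.0400·30.5000] = 1.1193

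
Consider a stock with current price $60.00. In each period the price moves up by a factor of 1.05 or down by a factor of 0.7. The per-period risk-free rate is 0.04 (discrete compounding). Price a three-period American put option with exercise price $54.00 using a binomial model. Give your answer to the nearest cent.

$0.77

Risk-neutral probability p = (1 + 0.04 − 0.7)/(1.05 − 0.7) = 0.3400/0.3500 = 0.9714
Terminal stock prices: S_uuu = 69.46, S_uud = 46.3, S_udd = 30.87, S_ddd = 20.58
Terminal payoffs (K − S): max(-15.46, 0) = 0, max(7.695, 0) = 7.695, max(23.13, 0) = 23.13, max(33.42, 0) = 33.42
Node uu (S = 66.15): continuation = 1/1.04·[0.9714·0.0000 + 0.0286·7.6950] = 0.2114; exercise value = 0.0000 ≤ continuation, so V_uu = 0.2114
Node ud (S = 44.1): continuation = 1/1.04·[0.9714·7.6950 + 0.0286·23.1300] = 7.8231; exercise value = 9.9000 > continuation, so V_ud = 9.9000 (exercise)
Node dd (S = 29.4): continuation = 1/1.04·[0.9714·23.1300 + 0.0286·33.4200] = 22.5231; exercise value = 24.6000 > continuation, so V_dd = 24.6000 (exercise)
Node u (S = 63): continuation = 1/1.04·[0.9714·0.2114 + 0.0286·9.9000] = 0.4694; exercise value = 0.0000 ≤ continuation, so V_u = 0.4694
Node d (S = 42): continuation = 1/1.04·[0.9714·9.9000 + 0.0286·24.6000] = 9.9231; exercise value = 12.0000 > continuation, so V_d = 12.0000 (exercise)
Node 0 (S = 60): continuation = 1/1.04·[0.9714·0.4694 + 0.0286·12.0000] = 0.7682; exercise value = 0.0000 ≤ continuation, so V_0 = 0.7682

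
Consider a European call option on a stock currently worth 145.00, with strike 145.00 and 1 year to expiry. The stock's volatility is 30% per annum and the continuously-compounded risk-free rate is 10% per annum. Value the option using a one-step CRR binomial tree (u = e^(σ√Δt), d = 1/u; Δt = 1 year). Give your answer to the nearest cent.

CRR parameters: u = e^(σ√Δt) = e^(0.3·√1) = 1.3499, d = 1/u = 0.7408
Per-period rate: rΔt = 0.1·1 = 0.1, so R = e^0.1 = 1.1052
Risk-neutral probability p = (e^0.1 − 0.7408)/(1.3499 − 0.7408) = 0.3644/0.6090 = 0.5982
Terminal stock prices: S_u = 195.7, S_d = 107.4
Terminal payoffs (S − K): max(50.73, 0) = 50.73, max(-37.58, 0) = 0
Node 0 (S = 145): V_0 = e^(−0.1)·[0.5982·50.7295 + 0.4018·0.0000] = 27.4604

27.46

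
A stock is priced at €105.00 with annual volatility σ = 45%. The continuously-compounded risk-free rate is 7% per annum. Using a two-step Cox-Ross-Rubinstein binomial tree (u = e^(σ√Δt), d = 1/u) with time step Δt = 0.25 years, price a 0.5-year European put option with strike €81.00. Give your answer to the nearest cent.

€3.63

CRR parameters: u = e^(σ√Δt) = e^(0.45·√0.25) = 1.2523, d = 1/u = 0.7985
Per-period rate: rΔt = 0.07·0.25 = 0.0175, so R = e^0.0175 = 1.0177
Risk-neutral probability p = (e^0.0175 − 0.7985)/(1.2523 − 0.7985) = 0.2191/0.4538 = 0.4829
Terminal stock prices: S_uu = 164.7, S_ud = 105, S_dd = 66.95
Terminal payoffs (K − S): max(-83.67, 0) = 0, max(-24, 0) = 0, max(14.05, 0) = 14.05
Node u (S = 131.5): V_u = e^(−0.0175)·[0.4829·0.0000 + 0.5171·0.0000] = 0.0000
Node d (S = 83.84): V_d = e^(−0.0175)·[0.4829·0.0000 + 0.5171·14.0490] = 7.1389
Node 0 (S = 105): V_0 = e^(−0.0175)·[0.4829·0.0000 + 0.5171·7.1389] = 3.6276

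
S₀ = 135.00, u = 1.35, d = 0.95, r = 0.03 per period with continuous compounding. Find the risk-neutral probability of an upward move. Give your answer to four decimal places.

p = 0.2011

Risk-neutral probability p = (e^0.03 − 0.95)/(1.35 − 0.95) = 0.0805/0.4000 = 0.2011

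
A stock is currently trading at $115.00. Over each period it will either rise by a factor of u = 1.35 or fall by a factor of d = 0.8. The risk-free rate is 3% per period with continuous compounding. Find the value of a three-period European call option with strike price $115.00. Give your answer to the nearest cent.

$26.02

Risk-neutral probability p = (e^0.03 − 0.8)/(1.35 − 0.8) = 0.2305/0.5500 = 0.4190
Terminal stock prices: S_uuu = 282.9, S_uud = 167.7, S_udd = 99.36, S_ddd = 58.88
Terminal payoffs (S − K): max(167.9, 0) = 167.9, max(52.67, 0) = 52.67, max(-15.64, 0) = 0, max(-56.12, 0) = 0
Node uu (S = 209.6): V_uu = e^(−0.03)·[0.4190·167.9431 + 0.5810·52.6700] = 97.9863
Node ud (S = 124.2): V_ud = e^(−0.03)·[0.4190·52.6700 + 0.5810·0.0000] = 21.4169
Node dd (S = 73.6): V_dd = e^(−0.03)·[0.4190·0.0000 + 0.5810·0.0000] = 0.0000
Node u (S = 155.2): V_u = e^(−0.03)·[0.4190·97.9863 + 0.5810·21.4169] = 51.9189
Node d (S = 92): V_d = e^(−0.03)·[0.4190·21.4169 + 0.5810·0.0000] = 8.7086
Node 0 (S = 115): V_0 = e^(−0.03)·[0.4190·51.9189 + 0.5810·8.7086] = 26.0216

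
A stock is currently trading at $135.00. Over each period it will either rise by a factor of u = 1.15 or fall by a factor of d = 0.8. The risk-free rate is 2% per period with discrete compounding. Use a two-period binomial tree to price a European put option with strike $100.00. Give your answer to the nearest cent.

$1.80

Risk-neutral probability p = (1 + 0.02 − 0.8)/(1.15 − 0.8) = 0.2200/0.3500 = 0.6286
Terminal stock prices: S_uu = 178.5, S_ud = 124.2, S_dd = 86.4
Terminal payoffs (K − S): max(-78.54, 0) = 0, max(-24.2, 0) = 0, max(13.6, 0) = 13.6
Node u (S = 155.2): V_u = 1/1.02·[0.6286·0.0000 + 0.3714·0.0000] = 0.0000
Node d (S = 108): V_d = 1/1.02·[0.6286·0.0000 + 0.3714·13.6000] = 4.9524
Node 0 (S = 135): V_0 = 1/1.02·[0.6286·0.0000 + 0.3714·4.9524] = 1.8034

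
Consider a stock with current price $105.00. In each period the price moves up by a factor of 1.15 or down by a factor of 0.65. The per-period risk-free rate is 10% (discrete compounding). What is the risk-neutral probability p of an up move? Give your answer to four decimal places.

Risk-neutral probability p = (1 + 0.1 − 0.65)/(1.15 − 0.65) = 0.4500/0.5000 = 0.9000

p = 0.9000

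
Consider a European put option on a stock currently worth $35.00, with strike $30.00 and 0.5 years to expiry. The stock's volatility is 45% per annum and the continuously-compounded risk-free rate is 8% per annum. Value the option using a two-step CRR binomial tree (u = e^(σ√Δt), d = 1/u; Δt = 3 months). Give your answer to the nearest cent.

CRR parameters: u = e^(σ√Δt) = e^(0.45·√0.25) = 1.2523, d = 1/u = 0.7985
Per-period rate: rΔt = 0.08·0.25 = 0.02, so R = e^0.02 = 1.0202
Risk-neutral probability p = (e^0.02 − 0.7985)/(1.2523 − 0.7985) = 0.2217/0.4538 = 0.4885
Terminal stock prices: S_uu = 54.89, S_ud = 35, S_dd = 22.32
Terminal payoffs (K − S): max(-24.89, 0) = 0, max(-5, 0) = 0, max(7.683, 0) = 7.683
Node u (S = 43.83): V_u = e^(−0.02)·[0.4885·0.0000 + 0.5115·0.0000] = 0.0000
Node d (S = 27.95): V_d = e^(−0.02)·[0.4885·0.0000 + 0.5115·7.6830] = 3.8520
Node 0 (S = 35): V_0 = e^(−0.02)·[0.4885·0.0000 + 0.5115·3.8520] = 1.9313

$1.93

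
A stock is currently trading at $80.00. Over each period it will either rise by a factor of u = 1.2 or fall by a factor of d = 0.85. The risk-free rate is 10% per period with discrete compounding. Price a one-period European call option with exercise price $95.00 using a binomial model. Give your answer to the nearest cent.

$0.65

Risk-neutral probability p = (1 + 0.1 − 0.85)/(1.2 − 0.85) = 0.2500/0.3500 = 0.7143
Terminal stock prices: S_u = 96, S_d = 68
Terminal payoffs (S − K): max(1, 0) = 1, max(-27, 0) = 0
Node 0 (S = 80): V_0 = 1/1.1·[0.7143·1.0000 + 0.2857·0.0000] = 0.6494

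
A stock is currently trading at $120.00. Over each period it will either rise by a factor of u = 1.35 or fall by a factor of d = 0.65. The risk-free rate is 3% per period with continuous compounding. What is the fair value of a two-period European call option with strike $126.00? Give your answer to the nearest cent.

$25.79

Risk-neutral probability p = (e^0.03 − 0.65)/(1.35 − 0.65) = 0.3805/0.7000 = 0.5435
Terminal stock prices: S_uu = 218.7, S_ud = 105.3, S_dd = 50.7
Terminal payoffs (S − K): max(92.7, 0) = 92.7, max(-20.7, 0) = 0, max(-75.3, 0) = 0
Node u (S = 162): V_u = e^(−0.03)·[0.5435·92.7000 + 0.4565·0.0000] = 48.8940
Node d (S = 78): V_d = e^(−0.03)·[0.5435·0.0000 + 0.4565·0.0000] = 0.0000
Node 0 (S = 120): V_0 = e^(−0.03)·[0.5435·48.8940 + 0.4565·0.0000] = 25.7888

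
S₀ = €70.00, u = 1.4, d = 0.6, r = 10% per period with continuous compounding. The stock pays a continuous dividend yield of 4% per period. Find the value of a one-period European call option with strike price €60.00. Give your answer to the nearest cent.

€19.85

Per-period risk-free factor R = e^0.1 = 1.1052; dividend-adjusted growth = e^(0.1−0.04) = 1.0618.
Risk-neutral probability p = (1.0618 − 0.6)/(1.4 − 0.6) = 0.4618/0.8000 = 0.5773
Terminal stock prices: S_u = 98, S_d = 42
Terminal payoffs (S − K): max(38, 0) = 38, max(-18, 0) = 0
Node 0 (S = 70): V_0 = e^(−0.1)·[0.5773·38.0000 + 0.4227·0.0000] = 19.8496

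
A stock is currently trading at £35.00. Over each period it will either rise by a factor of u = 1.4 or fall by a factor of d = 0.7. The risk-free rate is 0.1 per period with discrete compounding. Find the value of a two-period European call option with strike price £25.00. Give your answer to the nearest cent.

Risk-neutral probability p = (1 + 0.1 − 0.7)/(1.4 − 0.7) = 0.4000/0.7000 = 0.5714
Terminal stock prices: S_uu = 68.6, S_ud = 34.3, S_dd = 17.15
Terminal payoffs (S − K): max(43.6, 0) = 43.6, max(9.3, 0) = 9.3, max(-7.85, 0) = 0
Node u (S = 49): V_u = 1/1.1·[0.5714·43.6000 + 0.4286·9.3000] = 26.2727
Node d (S = 24.5): V_d = 1/1.1·[0.5714·9.3000 + 0.4286·0.0000] = 4.8312
Node 0 (S = 35): V_0 = 1/1.1·[0.5714·26.2727 + 0.4286·4.8312] = 15.5304

£15.53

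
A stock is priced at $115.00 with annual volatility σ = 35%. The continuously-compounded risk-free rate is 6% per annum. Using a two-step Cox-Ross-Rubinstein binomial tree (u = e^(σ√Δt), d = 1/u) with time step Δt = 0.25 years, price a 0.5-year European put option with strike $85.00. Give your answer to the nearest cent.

CRR parameters: u = e^(σ√Δt) = e^(0.35·√0.25) = 1.1912, d = 1/u = 0.8395
Per-period rate: rΔt = 0.06·0.25 = 0.015, so R = e^0.015 = 1.0151
Risk-neutral probability p = (e^0.015 − 0.8395)/(1.1912 − 0.8395) = 0.1757/0.3518 = 0.4993
Terminal stock prices: S_uu = 163.2, S_ud = 115, S_dd = 81.04
Terminal payoffs (K − S): max(-78.19, 0) = 0, max(-30, 0) = 0, max(3.961, 0) = 3.961
Node u (S = 137): V_u = e^(−0.015)·[0.4993·0.0000 + 0.5007·0.0000] = 0.0000
Node d (S = 96.54): V_d = e^(−0.015)·[0.4993·0.0000 + 0.5007·3.9609] = 1.9536
Node 0 (S = 115): V_0 = e^(−0.015)·[0.4993·0.0000 + 0.5007·1.9536] = 0.9636

$0.96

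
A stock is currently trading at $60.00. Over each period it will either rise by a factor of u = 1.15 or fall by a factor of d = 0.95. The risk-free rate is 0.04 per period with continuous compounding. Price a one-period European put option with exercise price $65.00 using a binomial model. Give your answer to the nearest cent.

Risk-neutral probability p = (e^0.04 − 0.95)/(1.15 − 0.95) = 0.0908/0.2000 = 0.4541
Terminal stock prices: S_u = 69, S_d = 57
Terminal payoffs (K − S): max(-4, 0) = 0, max(8, 0) = 8
Node 0 (S = 60): V_0 = e^(−0.04)·[0.4541·0.0000 + 0.5459·8.0000] = 4.1963

$4.20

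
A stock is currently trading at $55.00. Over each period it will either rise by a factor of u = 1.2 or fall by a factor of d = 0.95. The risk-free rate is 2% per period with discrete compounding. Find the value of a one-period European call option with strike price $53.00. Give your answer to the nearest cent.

Risk-neutral probability p = (1 + 0.02 − 0.95)/(1.2 − 0.95) = 0.0700/0.2500 = 0.2800
Terminal stock prices: S_u = 66, S_d = 52.25
Terminal payoffs (S − K): max(13, 0) = 13, max(-0.75, 0) = 0
Node 0 (S = 55): V_0 = 1/1.02·[0.2800·13.0000 + 0.7200·0.0000] = 3.5686

$3.57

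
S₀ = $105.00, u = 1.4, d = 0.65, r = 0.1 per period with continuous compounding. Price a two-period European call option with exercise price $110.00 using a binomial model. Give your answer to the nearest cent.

$28.89

Risk-neutral probability p = (e^0.1 − 0.65)/(1.4 − 0.65) = 0.4552/0.7500 = 0.6069
Terminal stock prices: S_uu = 205.8, S_ud = 95.55, S_dd = 44.36
Terminal payoffs (S − K): max(95.8, 0) = 95.8, max(-14.45, 0) = 0, max(-65.64, 0) = 0
Node u (S = 147): V_u = e^(−0.1)·[0.6069·95.8000 + 0.3931·0.0000] = 52.6077
Node d (S = 68.25): V_d = e^(−0.1)·[0.6069·0.0000 + 0.3931·0.0000] = 0.0000
Node 0 (S = 105): V_0 = e^(−0.1)·[0.6069·52.6077 + 0.3931·0.0000] = 28.8890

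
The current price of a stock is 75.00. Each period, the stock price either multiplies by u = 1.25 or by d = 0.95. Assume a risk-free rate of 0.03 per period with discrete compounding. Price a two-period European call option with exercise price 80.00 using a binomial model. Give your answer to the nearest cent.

Risk-neutral probability p = (1 + 0.03 − 0.95)/(1.25 − 0.95) = 0.0800/0.3000 = 0.2667
Terminal stock prices: S_uu = 117.2, S_ud = 89.06, S_dd = 67.69
Terminal payoffs (S − K): max(37.19, 0) = 37.19, max(9.062, 0) = 9.062, max(-12.31, 0) = 0
Node u (S = 93.75): V_u = 1/1.03·[0.2667·37.1875 + 0.7333·9.0625] = 16.0801
Node d (S = 71.25): V_d = 1/1.03·[0.2667·9.0625 + 0.7333·0.0000] = 2.3463
Node 0 (S = 75): V_0 = 1/1.03·[0.2667·16.0801 + 0.7333·2.3463] = 5.8336

5.83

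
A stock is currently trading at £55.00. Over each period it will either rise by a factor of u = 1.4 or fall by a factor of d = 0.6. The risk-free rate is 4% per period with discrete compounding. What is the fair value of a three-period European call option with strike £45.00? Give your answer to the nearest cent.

Risk-neutral probability p = (1 + 0.04 − 0.6)/(1.4 − 0.6) = 0.4400/0.8000 = 0.5500
Terminal stock prices: S_uuu = 150.9, S_uud = 64.68, S_udd = 27.72, S_ddd = 11.88
Terminal payoffs (S − K): max(105.9, 0) = 105.9, max(19.68, 0) = 19.68, max(-17.28, 0) = 0, max(-33.12, 0) = 0
Node uu (S = 107.8): V_uu = 1/1.04·[0.5500·105.9200 + 0.4500·19.6800] = 64.5308
Node ud (S = 46.2): V_ud = 1/1.04·[0.5500·19.6800 + 0.4500·0.0000] = 10.4077
Node dd (S = 19.8): V_dd = 1/1.04·[0.5500·0.0000 + 0.4500·0.0000] = 0.0000
Node u (S = 77): V_u = 1/1.04·[0.5500·64.5308 + 0.4500·10.4077] = 38.6302
Node d (S = 33): V_d = 1/1.04·[0.5500·10.4077 + 0.4500·0.0000] = 5.5041
Node 0 (S = 55): V_0 = 1/1.04·[0.5500·38.6302 + 0.4500·5.5041] = 22.8110

£22.81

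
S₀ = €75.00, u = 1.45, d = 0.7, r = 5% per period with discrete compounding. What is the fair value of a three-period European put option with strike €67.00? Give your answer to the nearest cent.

Risk-neutral probability p = (1 + 0.05 − 0.7)/(1.45 − 0.7) = 0.3500/0.7500 = 0.4667
Terminal stock prices: S_uuu = 228.6, S_uud = 110.4, S_udd = 53.29, S_ddd = 25.72
Terminal payoffs (K − S): max(-161.6, 0) = 0, max(-43.38, 0) = 0, max(13.71, 0) = 13.71, max(41.28, 0) = 41.28
Node uu (S = 157.7): V_uu = 1/1.05·[0.4667·0.0000 + 0.5333·0.0000] = 0.0000
Node ud (S = 76.12): V_ud = 1/1.05·[0.4667·0.0000 + 0.5333·13.7125] = 6.9651
Node dd (S = 36.75): V_dd = 1/1.05·[0.4667·13.7125 + 0.5333·41.2750] = 27.0595
Node u (S = 108.8): V_u = 1/1.05·[0.4667·0.0000 + 0.5333·6.9651] = 3.5378
Node d (S = 52.5): V_d = 1/1.05·[0.4667·6.9651 + 0.5333·27.0595] = 16.8401
Node 0 (S = 75): V_0 = 1/1.05·[0.4667·3.5378 + 0.5333·16.8401] = 10.1261

€10.13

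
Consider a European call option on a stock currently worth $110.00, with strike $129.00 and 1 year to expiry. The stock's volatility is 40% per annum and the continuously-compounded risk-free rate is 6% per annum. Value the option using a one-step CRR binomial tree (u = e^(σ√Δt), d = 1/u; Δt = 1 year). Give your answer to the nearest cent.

$15.75

CRR parameters: u = e^(σ√Δt) = e^(0.4·√1) = 1.4918, d = 1/u = 0.6703
Per-period rate: rΔt = 0.06·1 = 0.06, so R = e^0.06 = 1.0618
Risk-neutral probability p = (e^0.06 − 0.6703)/(1.4918 − 0.6703) = 0.3915/0.8215 = 0.4766
Terminal stock prices: S_u = 164.1, S_d = 73.74
Terminal payoffs (S − K): max(35.1, 0) = 35.1, max(-55.26, 0) = 0
Node 0 (S = 110): V_0 = e^(−0.06)·[0.4766·35.1007 + 0.5234·0.0000] = 15.7543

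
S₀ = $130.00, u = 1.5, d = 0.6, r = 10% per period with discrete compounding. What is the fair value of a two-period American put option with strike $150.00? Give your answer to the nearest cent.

$35.82

Risk-neutral probability p = (1 + 0.1 − 0.6)/(1.5 − 0.6) = 0.5000/0.9000 = 0.5556
Terminal stock prices: S_uu = 292.5, S_ud = 117, S_dd = 46.8
Terminal payoffs (K − S): max(-142.5, 0) = 0, max(33, 0) = 33, max(103.2, 0) = 103.2
Node u (S = 195): continuation = 1/1.1·[0.5556·0.0000 + 0.4444·33.0000] = 13.3333; exercise value = 0.0000 ≤ continuation, so V_u = 13.3333
Node d (S = 78): continuation = 1/1.1·[0.5556·33.0000 + 0.4444·103.2000] = 58.3636; exercise value = 72.0000 > continuation, so V_d = 72.0000 (exercise)
Node 0 (S = 130): continuation = 1/1.1·[0.5556·13.3333 + 0.4444·72.0000] = 35.8249; exercise value = 20.0000 ≤ continuation, so V_0 = 35.8249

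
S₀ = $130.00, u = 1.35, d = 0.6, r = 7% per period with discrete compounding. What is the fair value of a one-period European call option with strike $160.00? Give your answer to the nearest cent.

Risk-neutral probability p = (1 + 0.07 − 0.6)/(1.35 − 0.6) = 0.4700/0.7500 = 0.6267
Terminal stock prices: S_u = 175.5, S_d = 78
Terminal payoffs (S − K): max(15.5, 0) = 15.5, max(-82, 0) = 0
Node 0 (S = 130): V_0 = 1/1.07·[0.6267·15.5000 + 0.3733·0.0000] = 9.0779

$9.08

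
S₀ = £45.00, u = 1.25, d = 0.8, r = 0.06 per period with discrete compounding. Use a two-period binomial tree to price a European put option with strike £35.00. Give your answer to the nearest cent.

£0.98

Risk-neutral probability p = (1 + 0.06 − 0.8)/(1.25 − 0.8) = 0.2600/0.4500 = 0.5778
Terminal stock prices: S_uu = 70.31, S_ud = 45, S_dd = 28.8
Terminal payoffs (K − S): max(-35.31, 0) = 0, max(-10, 0) = 0, max(6.2, 0) = 6.2
Node u (S = 56.25): V_u = 1/1.06·[0.5778·0.0000 + 0.4222·0.0000] = 0.0000
Node d (S = 36): V_d = 1/1.06·[0.5778·0.0000 + 0.4222·6.2000] = 2.4696
Node 0 (S = 45): V_0 = 1/1.06·[0.5778·0.0000 + 0.4222·2.4696] = 0.9837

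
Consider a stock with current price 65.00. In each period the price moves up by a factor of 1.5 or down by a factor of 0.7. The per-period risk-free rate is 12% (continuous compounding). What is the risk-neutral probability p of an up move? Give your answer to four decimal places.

Risk-neutral probability p = (e^0.12 − 0.7)/(1.5 − 0.7) = 0.4275/0.8000 = 0.5344

p = 0.5344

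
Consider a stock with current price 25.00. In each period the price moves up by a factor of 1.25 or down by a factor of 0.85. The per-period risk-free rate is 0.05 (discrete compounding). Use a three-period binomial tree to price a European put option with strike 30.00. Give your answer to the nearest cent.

3.99

Risk-neutral probability p = (1 + 0.05 − 0.85)/(1.25 − 0.85) = 0.2000/0.4000 = 0.5000
Terminal stock prices: S_uuu = 48.83, S_uud = 33.2, S_udd = 22.58, S_ddd = 15.35
Terminal payoffs (K − S): max(-18.83, 0) = 0, max(-3.203, 0) = 0, max(7.422, 0) = 7.422, max(14.65, 0) = 14.65
Node uu (S = 39.06): V_uu = 1/1.05·[0.5000·0.0000 + 0.5000·0.0000] = 0.0000
Node ud (S = 26.56): V_ud = 1/1.05·[0.5000·0.0000 + 0.5000·7.4219] = 3.5342
Node dd (S = 18.06): V_dd = 1/1.05·[0.5000·7.4219 + 0.5000·14.6469] = 10.5089
Node u (S = 31.25): V_u = 1/1.05·[0.5000·0.0000 + 0.5000·3.5342] = 1.6830
Node d (S = 21.25): V_d = 1/1.05·[0.5000·3.5342 + 0.5000·10.5089] = 6.6872
Node 0 (S = 25): V_0 = 1/1.05·[0.5000·1.6830 + 0.5000·6.6872] = 3.9858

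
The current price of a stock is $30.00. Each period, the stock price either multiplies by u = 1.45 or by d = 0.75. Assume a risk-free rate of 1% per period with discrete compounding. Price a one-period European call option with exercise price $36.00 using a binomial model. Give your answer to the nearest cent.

Risk-neutral probability p = (1 + 0.01 − 0.75)/(1.45 − 0.75) = 0.2600/0.7000 = 0.3714
Terminal stock prices: S_u = 43.5, S_d = 22.5
Terminal payoffs (S − K): max(7.5, 0) = 7.5, max(-13.5, 0) = 0
Node 0 (S = 30): V_0 = 1/1.01·[0.3714·7.5000 + 0.6286·0.0000] = 2.7581

$2.76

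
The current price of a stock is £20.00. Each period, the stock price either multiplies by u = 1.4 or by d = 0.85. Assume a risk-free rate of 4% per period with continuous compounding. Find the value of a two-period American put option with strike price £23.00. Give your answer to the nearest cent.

Risk-neutral probability p = (e^0.04 − 0.85)/(1.4 − 0.85) = 0.1908/0.5500 = 0.3469
Terminal stock prices: S_uu = 39.2, S_ud = 23.8, S_dd = 14.45
Terminal payoffs (K − S): max(-16.2, 0) = 0, max(-0.8, 0) = 0, max(8.55, 0) = 8.55
Node u (S = 28): continuation = e^(−0.04)·[0.3469·0.0000 + 0.6531·0.0000] = 0.0000; exercise value = 0.0000 ≤ continuation, so V_u = 0.0000
Node d (S = 17): continuation = e^(−0.04)·[0.3469·0.0000 + 0.6531·8.5500] = 5.3648; exercise value = 6.0000 > continuation, so V_d = 6.0000 (exercise)
Node 0 (S = 20): continuation = e^(−0.04)·[0.3469·0.0000 + 0.6531·6.0000] = 3.7648; exercise value = 3.0000 ≤ continuation, so V_0 = 3.7648

£3.76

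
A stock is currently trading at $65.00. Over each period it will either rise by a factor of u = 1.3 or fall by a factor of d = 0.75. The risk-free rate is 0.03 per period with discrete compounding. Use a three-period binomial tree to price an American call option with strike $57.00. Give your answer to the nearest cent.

$19.23

Risk-neutral probability p = (1 + 0.03 − 0.75)/(1.3 − 0.75) = 0.2800/0.5500 = 0.5091
Terminal stock prices: S_uuu = 142.8, S_uud = 82.39, S_udd = 47.53, S_ddd = 27.42
Terminal payoffs (S − K): max(85.81, 0) = 85.81, max(25.39, 0) = 25.39, max(-9.469, 0) = 0, max(-29.58, 0) = 0
Node uu (S = 109.9): continuation = 1/1.03·[0.5091·85.8050 + 0.4909·25.3875] = 54.5102; exercise value = 52.8500 ≤ continuation, so V_uu = 54.5102
Node ud (S = 63.38): continuation = 1/1.03·[0.5091·25.3875 + 0.4909·0.0000] = 12.5481; exercise value = 6.3750 ≤ continuation, so V_ud = 12.5481
Node dd (S = 36.56): continuation = 1/1.03·[0.5091·0.0000 + 0.4909·0.0000] = 0.0000; exercise value = 0.0000 ≤ continuation, so V_dd = 0.0000
Node u (S = 84.5): continuation = 1/1.03·[0.5091·54.5102 + 0.4909·12.5481] = 32.9229; exercise value = 27.5000 ≤ continuation, so V_u = 32.9229
Node d (S = 48.75): continuation = 1/1.03·[0.5091·12.5481 + 0.4909·0.0000] = 6.2021; exercise value = 0.0000 ≤ continuation, so V_d = 6.2021
Node 0 (S = 65): continuation = 1/1.03·[0.5091·32.9229 + 0.4909·6.2021] = 19.2286; exercise value = 8.0000 ≤ continuation, so V_0 = 19.2286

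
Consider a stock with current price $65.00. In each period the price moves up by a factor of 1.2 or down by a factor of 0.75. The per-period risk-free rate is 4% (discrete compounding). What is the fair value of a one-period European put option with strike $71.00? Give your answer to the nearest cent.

Risk-neutral probability p = (1 + 0.04 − 0.75)/(1.2 − 0.75) = 0.2900/0.4500 = 0.6444
Terminal stock prices: S_u = 78, S_d = 48.75
Terminal payoffs (K − S): max(-7, 0) = 0, max(22.25, 0) = 22.25
Node 0 (S = 65): V_0 = 1/1.04·[0.6444·0.0000 + 0.3556·22.2500] = 7.6068

$7.61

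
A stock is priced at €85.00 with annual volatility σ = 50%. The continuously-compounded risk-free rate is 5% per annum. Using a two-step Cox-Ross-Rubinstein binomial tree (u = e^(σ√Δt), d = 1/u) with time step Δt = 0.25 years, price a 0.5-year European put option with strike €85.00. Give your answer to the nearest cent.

€9.42

CRR parameters: u = e^(σ√Δt) = e^(0.5·√0.25) = 1.2840, d = 1/u = 0.7788
Per-period rate: rΔt = 0.05·0.25 = 0.0125, so R = e^0.0125 = 1.0126
Risk-neutral probability p = (e^0.0125 − 0.7788)/(1.2840 − 0.7788) = 0.2338/0.5052 = 0.4627
Terminal stock prices: S_uu = 140.1, S_ud = 85, S_dd = 51.56
Terminal payoffs (K − S): max(-55.14, 0) = 0, max(0, 0) = 0, max(33.44, 0) = 33.44
Node u (S = 109.1): V_u = e^(−0.0125)·[0.4627·0.0000 + 0.5373·0.0000] = 0.0000
Node d (S = 66.2): V_d = e^(−0.0125)·[0.4627·0.0000 + 0.5373·33.4449] = 17.7460
Node 0 (S = 85): V_0 = e^(−0.0125)·[0.4627·0.0000 + 0.5373·17.7460] = 9.4162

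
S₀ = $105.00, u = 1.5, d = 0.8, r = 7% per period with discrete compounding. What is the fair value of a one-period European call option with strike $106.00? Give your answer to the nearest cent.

Risk-neutral probability p = (1 + 0.07 − 0.8)/(1.5 − 0.8) = 0.2700/0.7000 = 0.3857
Terminal stock prices: S_u = 157.5, S_d = 84
Terminal payoffs (S − K): max(51.5, 0) = 51.5, max(-22, 0) = 0
Node 0 (S = 105): V_0 = 1/1.07·[0.3857·51.5000 + 0.6143·0.0000] = 18.5648

$18.56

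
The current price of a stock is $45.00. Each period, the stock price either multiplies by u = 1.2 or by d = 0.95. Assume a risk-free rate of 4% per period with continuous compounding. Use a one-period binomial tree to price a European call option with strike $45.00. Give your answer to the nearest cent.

Risk-neutral probability p = (e^0.04 − 0.95)/(1.2 − 0.95) = 0.0908/0.2500 = 0.3632
Terminal stock prices: S_u = 54, S_d = 42.75
Terminal payoffs (S − K): max(9, 0) = 9, max(-2.25, 0) = 0
Node 0 (S = 45): V_0 = e^(−0.04)·[0.3632·9.0000 + 0.6368·0.0000] = 3.1410

$3.14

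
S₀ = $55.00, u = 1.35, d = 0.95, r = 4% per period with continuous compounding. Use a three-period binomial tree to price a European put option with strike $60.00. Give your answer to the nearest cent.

$5.26

Risk-neutral probability p = (e^0.04 − 0.95)/(1.35 − 0.95) = 0.0908/0.4000 = 0.2270
Terminal stock prices: S_uuu = 135.3, S_uud = 95.23, S_udd = 67.01, S_ddd = 47.16
Terminal payoffs (K − S): max(-75.32, 0) = 0, max(-35.23, 0) = 0, max(-7.011, 0) = 0, max(12.84, 0) = 12.84
Node uu (S = 100.2): V_uu = e^(−0.04)·[0.2270·0.0000 + 0.7730·0.0000] = 0.0000
Node ud (S = 70.54): V_ud = e^(−0.04)·[0.2270·0.0000 + 0.7730·0.0000] = 0.0000
Node dd (S = 49.64): V_dd = e^(−0.04)·[0.2270·0.0000 + 0.7730·12.8444] = 9.5391
Node u (S = 74.25): V_u = e^(−0.04)·[0.2270·0.0000 + 0.7730·0.0000] = 0.0000
Node d (S = 52.25): V_d = e^(−0.04)·[0.2270·0.0000 + 0.7730·9.5391] = 7.0843
Node 0 (S = 55): V_0 = e^(−0.04)·[0.2270·0.0000 + 0.7730·7.0843] = 5.2613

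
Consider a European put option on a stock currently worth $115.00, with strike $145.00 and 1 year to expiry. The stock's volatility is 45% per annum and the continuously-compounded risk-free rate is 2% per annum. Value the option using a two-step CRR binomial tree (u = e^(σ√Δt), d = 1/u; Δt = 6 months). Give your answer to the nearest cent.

CRR parameters: u = e^(σ√Δt) = e^(0.45·√0.5) = 1.3746, d = 1/u = 0.7275
Per-period rate: rΔt = 0.02·0.5 = 0.01, so R = e^0.01 = 1.0101
Risk-neutral probability p = (e^0.01 − 0.7275)/(1.3746 − 0.7275) = 0.2826/0.6472 = 0.4366
Terminal stock prices: S_uu = 217.3, S_ud = 115, S_dd = 60.86
Terminal payoffs (K − S): max(-72.31, 0) = 0, max(30, 0) = 30, max(84.14, 0) = 84.14
Node u (S = 158.1): V_u = e^(−0.01)·[0.4366·0.0000 + 0.5634·30.0000] = 16.7325
Node d (S = 83.66): V_d = e^(−0.01)·[0.4366·30.0000 + 0.5634·84.1424] = 59.8995
Node 0 (S = 115): V_0 = e^(−0.01)·[0.4366·16.7325 + 0.5634·59.8995] = 40.6424

$40.64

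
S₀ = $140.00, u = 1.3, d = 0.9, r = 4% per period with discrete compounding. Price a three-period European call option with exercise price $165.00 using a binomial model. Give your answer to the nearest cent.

$15.62

Risk-neutral probability p = (1 + 0.04 − 0.9)/(1.3 − 0.9) = 0.1400/0.4000 = 0.3500
Terminal stock prices: S_uuu = 307.6, S_uud = 212.9, S_udd = 147.4, S_ddd = 102.1
Terminal payoffs (S − K): max(142.6, 0) = 142.6, max(47.94, 0) = 47.94, max(-17.58, 0) = 0, max(-62.94, 0) = 0
Node uu (S = 236.6): V_uu = 1/1.04·[0.3500·142.5800 + 0.6500·47.9400] = 77.9462
Node ud (S = 163.8): V_ud = 1/1.04·[0.3500·47.9400 + 0.6500·0.0000] = 16.1337
Node dd (S = 113.4): V_dd = 1/1.04·[0.3500·0.0000 + 0.6500·0.0000] = 0.0000
Node u (S = 182): V_u = 1/1.04·[0.3500·77.9462 + 0.6500·16.1337] = 36.3154
Node d (S = 126): V_d = 1/1.04·[0.3500·16.1337 + 0.6500·0.0000] = 5.4296
Node 0 (S = 140): V_0 = 1/1.04·[0.3500·36.3154 + 0.6500·5.4296] = 15.6150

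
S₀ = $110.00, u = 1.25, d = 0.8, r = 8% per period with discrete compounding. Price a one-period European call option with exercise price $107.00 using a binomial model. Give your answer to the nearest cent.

$17.57

Risk-neutral probability p = (1 + 0.08 − 0.8)/(1.25 − 0.8) = 0.2800/0.4500 = 0.6222
Terminal stock prices: S_u = 137.5, S_d = 88
Terminal payoffs (S − K): max(30.5, 0) = 30.5, max(-19, 0) = 0
Node 0 (S = 110): V_0 = 1/1.08·[0.6222·30.5000 + 0.3778·0.0000] = 17.5720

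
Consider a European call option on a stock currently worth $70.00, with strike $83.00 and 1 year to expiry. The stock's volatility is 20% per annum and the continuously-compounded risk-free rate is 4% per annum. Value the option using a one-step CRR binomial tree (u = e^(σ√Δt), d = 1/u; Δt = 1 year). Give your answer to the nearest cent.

CRR parameters: u = e^(σ√Δt) = e^(0.2·√1) = 1.2214, d = 1/u = 0.8187
Per-period rate: rΔt = 0.04·1 = 0.04, so R = e^0.04 = 1.0408
Risk-neutral probability p = (e^0.04 − 0.8187)/(1.2214 − 0.8187) = 0.2221/0.4027 = 0.5515
Terminal stock prices: S_u = 85.5, S_d = 57.31
Terminal payoffs (S − K): max(2.498, 0) = 2.498, max(-25.69, 0) = 0
Node 0 (S = 70): V_0 = e^(−0.04)·[0.5515·2.4982 + 0.4485·0.0000] = 1.3238

$1.32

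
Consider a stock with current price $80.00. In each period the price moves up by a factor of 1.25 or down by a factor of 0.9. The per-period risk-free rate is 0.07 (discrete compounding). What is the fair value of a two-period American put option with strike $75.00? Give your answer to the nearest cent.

$2.36

Risk-neutral probability p = (1 + 0.07 − 0.9)/(1.25 − 0.9) = 0.1700/0.3500 = 0.4857
Terminal stock prices: S_uu = 125, S_ud = 90, S_dd = 64.8
Terminal payoffs (K − S): max(-50, 0) = 0, max(-15, 0) = 0, max(10.2, 0) = 10.2
Node u (S = 100): continuation = 1/1.07·[0.4857·0.0000 + 0.5143·0.0000] = 0.0000; exercise value = 0.0000 ≤ continuation, so V_u = 0.0000
Node d (S = 72): continuation = 1/1.07·[0.4857·0.0000 + 0.5143·10.2000] = 4.9025; exercise value = 3.0000 ≤ continuation, so V_d = 4.9025
Node 0 (S = 80): continuation = 1/1.07·[0.4857·0.0000 + 0.5143·4.9025] = 2.3564; exercise value = 0.0000 ≤ continuation, so V_0 = 2.3564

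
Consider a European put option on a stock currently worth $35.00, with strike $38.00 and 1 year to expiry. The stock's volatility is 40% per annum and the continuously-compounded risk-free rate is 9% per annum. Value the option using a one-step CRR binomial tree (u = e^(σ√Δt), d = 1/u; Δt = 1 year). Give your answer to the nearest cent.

CRR parameters: u = e^(σ√Δt) = e^(0.4·√1) = 1.4918, d = 1/u = 0.6703
Per-period rate: rΔt = 0.09·1 = 0.09, so R = e^0.09 = 1.0942
Risk-neutral probability p = (e^0.09 − 0.6703)/(1.4918 − 0.6703) = 0.4239/0.8215 = 0.5159
Terminal stock prices: S_u = 52.21, S_d = 23.46
Terminal payoffs (K − S): max(-14.21, 0) = 0, max(14.54, 0) = 14.54
Node 0 (S = 35): V_0 = e^(−0.09)·[0.5159·0.0000 + 0.4841·14.5388] = 6.4318

$6.43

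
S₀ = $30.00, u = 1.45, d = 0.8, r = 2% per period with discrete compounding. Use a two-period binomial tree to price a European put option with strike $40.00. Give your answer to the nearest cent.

$10.99

Risk-neutral probability p = (1 + 0.02 − 0.8)/(1.45 − 0.8) = 0.2200/0.6500 = 0.3385
Terminal stock prices: S_uu = 63.08, S_ud = 34.8, S_dd = 19.2
Terminal payoffs (K − S): max(-23.08, 0) = 0, max(5.2, 0) = 5.2, max(20.8, 0) = 20.8
Node u (S = 43.5): V_u = 1/1.02·[0.3385·0.0000 + 0.6615·5.2000] = 3.3725
Node d (S = 24): V_d = 1/1.02·[0.3385·5.2000 + 0.6615·20.8000] = 15.2157
Node 0 (S = 30): V_0 = 1/1.02·[0.3385·3.3725 + 0.6615·15.2157] = 10.9875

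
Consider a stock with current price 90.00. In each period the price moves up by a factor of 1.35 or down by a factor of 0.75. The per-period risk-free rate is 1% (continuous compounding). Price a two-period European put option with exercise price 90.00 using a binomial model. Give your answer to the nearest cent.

12.39

Risk-neutral probability p = (e^0.01 − 0.75)/(1.35 − 0.75) = 0.2601/0.6000 = 0.4334
Terminal stock prices: S_uu = 164, S_ud = 91.13, S_dd = 50.62
Terminal payoffs (K − S): max(-74.03, 0) = 0, max(-1.125, 0) = 0, max(39.38, 0) = 39.38
Node u (S = 121.5): V_u = e^(−0.01)·[0.4334·0.0000 + 0.5666·0.0000] = 0.0000
Node d (S = 67.5): V_d = e^(−0.01)·[0.4334·0.0000 + 0.5666·39.3750] = 22.0872
Node 0 (S = 90): V_0 = e^(−0.01)·[0.4334·0.0000 + 0.5666·22.0872] = 12.3897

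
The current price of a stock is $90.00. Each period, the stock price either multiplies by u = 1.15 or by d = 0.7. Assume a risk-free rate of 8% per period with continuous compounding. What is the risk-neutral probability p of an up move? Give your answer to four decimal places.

Risk-neutral probability p = (e^0.08 − 0.7)/(1.15 − 0.7) = 0.3833/0.4500 = 0.8517

p = 0.8517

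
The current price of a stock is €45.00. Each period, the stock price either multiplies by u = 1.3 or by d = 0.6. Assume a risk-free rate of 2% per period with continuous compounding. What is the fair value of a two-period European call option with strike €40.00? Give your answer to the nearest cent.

Risk-neutral probability p = (e^0.02 − 0.6)/(1.3 − 0.6) = 0.4202/0.7000 = 0.6003
Terminal stock prices: S_uu = 76.05, S_ud = 35.1, S_dd = 16.2
Terminal payoffs (S − K): max(36.05, 0) = 36.05, max(-4.9, 0) = 0, max(-23.8, 0) = 0
Node u (S = 58.5): V_u = e^(−0.02)·[0.6003·36.0500 + 0.3997·0.0000] = 21.2119
Node d (S = 27): V_d = e^(−0.02)·[0.6003·0.0000 + 0.3997·0.0000] = 0.0000
Node 0 (S = 45): V_0 = e^(−0.02)·[0.6003·21.2119 + 0.3997·0.0000] = 12.4811

€12.48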